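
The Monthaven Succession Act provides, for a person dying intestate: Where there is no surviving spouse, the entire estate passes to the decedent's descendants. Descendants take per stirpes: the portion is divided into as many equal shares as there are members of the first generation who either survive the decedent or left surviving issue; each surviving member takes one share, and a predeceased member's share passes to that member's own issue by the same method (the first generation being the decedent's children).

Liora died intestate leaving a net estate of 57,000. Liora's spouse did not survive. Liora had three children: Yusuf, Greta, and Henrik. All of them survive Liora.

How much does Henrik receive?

Henrik receives 19,000.

The entire 57,000 passes to the descendants.
That amount (57,000) is divided into 3 shares of 19,000: Yusuf, Greta, and Henrik each take 19,000.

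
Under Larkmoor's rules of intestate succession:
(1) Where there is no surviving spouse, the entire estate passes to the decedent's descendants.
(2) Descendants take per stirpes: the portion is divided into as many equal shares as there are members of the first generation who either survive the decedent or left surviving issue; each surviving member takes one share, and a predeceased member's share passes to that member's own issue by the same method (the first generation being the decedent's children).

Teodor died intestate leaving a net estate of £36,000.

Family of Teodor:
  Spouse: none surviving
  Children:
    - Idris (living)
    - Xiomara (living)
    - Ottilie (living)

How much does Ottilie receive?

Ottilie receives £12,000.

The entire £36,000 passes to the descendants.
That amount (£36,000) is divided into 3 shares of £12,000: Idris, Xiomara, and Ottilie each take £12,000.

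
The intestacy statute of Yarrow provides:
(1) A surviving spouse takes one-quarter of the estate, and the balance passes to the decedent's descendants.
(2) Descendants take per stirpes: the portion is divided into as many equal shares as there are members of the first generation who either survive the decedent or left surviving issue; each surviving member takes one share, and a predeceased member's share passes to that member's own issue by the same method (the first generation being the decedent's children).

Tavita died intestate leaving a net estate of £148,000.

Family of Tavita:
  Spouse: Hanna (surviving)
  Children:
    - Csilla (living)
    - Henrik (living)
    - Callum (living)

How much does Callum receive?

Callum receives £37,000.

Hanna takes one-quarter of £148,000 = £37,000. The remaining £111,000 passes to the descendants.
The descendants' portion (£111,000) is divided into 3 shares of £37,000: Csilla, Henrik, and Callum each take £37,000.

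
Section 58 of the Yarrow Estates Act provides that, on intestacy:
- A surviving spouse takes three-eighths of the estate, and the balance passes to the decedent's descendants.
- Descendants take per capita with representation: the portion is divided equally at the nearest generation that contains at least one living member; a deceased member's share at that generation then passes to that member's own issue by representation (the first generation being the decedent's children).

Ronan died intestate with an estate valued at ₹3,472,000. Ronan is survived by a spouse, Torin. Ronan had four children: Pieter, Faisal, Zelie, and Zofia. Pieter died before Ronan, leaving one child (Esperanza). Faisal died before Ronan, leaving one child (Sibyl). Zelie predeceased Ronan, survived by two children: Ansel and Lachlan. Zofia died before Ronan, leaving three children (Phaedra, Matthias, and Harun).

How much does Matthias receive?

Torin takes three-eighths of ₹3,472,000 = ₹1,302,000. The remaining ₹2,170,000 passes to the descendants.
No child survives, so the initial division is made at the grandchildren's generation.
The descendants' portion (₹2,170,000) is divided into 7 shares of ₹310,000: Esperanza, Sibyl, Ansel, Lachlan, Phaedra, Matthias, and Harun each take ₹310,000.

Matthias receives ₹310,000.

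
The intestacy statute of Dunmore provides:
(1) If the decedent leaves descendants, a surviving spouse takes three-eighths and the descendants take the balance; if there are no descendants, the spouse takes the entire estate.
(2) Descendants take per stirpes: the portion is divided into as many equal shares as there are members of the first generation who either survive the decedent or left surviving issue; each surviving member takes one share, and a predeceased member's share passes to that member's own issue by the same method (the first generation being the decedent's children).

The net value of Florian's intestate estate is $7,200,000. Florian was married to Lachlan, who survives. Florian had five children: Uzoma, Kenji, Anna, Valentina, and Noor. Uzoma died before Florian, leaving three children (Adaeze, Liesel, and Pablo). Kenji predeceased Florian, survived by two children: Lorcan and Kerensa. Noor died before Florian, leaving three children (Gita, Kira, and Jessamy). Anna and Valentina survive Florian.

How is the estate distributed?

Lachlan takes three-eighths of $7,200,000 = $2,700,000. The remaining $4,500,000 passes to the descendants.
The descendants' portion ($4,500,000) is divided into 5 shares of $900,000: Anna and Valentina each take $900,000; Uzoma's $900,000 share passes to Uzoma's issue; Kenji's $900,000 share passes to Kenji's issue; Noor's $900,000 share passes to Noor's issue.
Uzoma's share ($900,000) is divided into 3 shares of $300,000: Adaeze, Liesel, and Pablo each take $300,000.
Kenji's share ($900,000) is divided into 2 shares of $450,000: Lorcan and Kerensa each take $450,000.
Noor's share ($900,000) is divided into 3 shares of $300,000: Gita, Kira, and Jessamy each take $300,000.

Lachlan: $2,700,000; Adaeze: $300,000; Liesel: $300,000; Pablo: $300,000; Lorcan: $450,000; Kerensa: $450,000; Anna: $900,000; Valentina: $900,000; Gita: $300,000; Kira: $300,000; Jessamy: $300,000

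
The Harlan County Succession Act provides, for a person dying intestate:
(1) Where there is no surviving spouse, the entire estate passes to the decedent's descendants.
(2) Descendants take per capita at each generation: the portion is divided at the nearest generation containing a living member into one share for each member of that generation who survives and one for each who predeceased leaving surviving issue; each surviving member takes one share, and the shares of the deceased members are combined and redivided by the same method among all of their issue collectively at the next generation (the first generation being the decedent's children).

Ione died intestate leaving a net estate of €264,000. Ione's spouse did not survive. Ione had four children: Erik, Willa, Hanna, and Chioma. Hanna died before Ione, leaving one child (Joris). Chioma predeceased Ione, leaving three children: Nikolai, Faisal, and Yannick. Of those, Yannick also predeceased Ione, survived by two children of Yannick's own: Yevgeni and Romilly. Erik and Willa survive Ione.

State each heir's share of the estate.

The entire €264,000 passes to the descendants.
That amount (€264,000) is divided at the children's generation into 4 shares of €66,000. Erik and Willa each take €66,000. The 2 shares of the deceased (Hanna and Chioma) are combined into a pool of €132,000.
That pool (€132,000) is divided at the grandchildren's generation into 4 shares of €33,000. Joris, Nikolai, and Faisal each take €33,000. The remaining share for the deceased Yannick (€33,000) is carried to the next generation.
That pool (€33,000) is divided at the great-grandchildren's generation equally among Yevgeni and Romilly: €16,500 each.

Erik: €66,000; Willa: €66,000; Joris: €33,000; Nikolai: €33,000; Faisal: €33,000; Yevgeni: €16,500; Romilly: €16,500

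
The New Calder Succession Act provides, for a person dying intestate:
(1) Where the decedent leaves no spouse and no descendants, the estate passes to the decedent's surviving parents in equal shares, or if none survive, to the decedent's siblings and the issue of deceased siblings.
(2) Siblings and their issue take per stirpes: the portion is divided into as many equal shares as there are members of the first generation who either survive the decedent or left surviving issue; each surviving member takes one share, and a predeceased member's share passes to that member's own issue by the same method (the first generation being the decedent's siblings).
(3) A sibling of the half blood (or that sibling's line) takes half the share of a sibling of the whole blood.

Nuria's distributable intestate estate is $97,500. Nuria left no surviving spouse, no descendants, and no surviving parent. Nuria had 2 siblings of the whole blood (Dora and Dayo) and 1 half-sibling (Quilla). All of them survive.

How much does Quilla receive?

Quilla receives $19,500.

The entire $97,500 passes to the siblings and their issue.
Counting each half-blood sibling's line as half a unit, there are 5/2 units in $97,500, so one unit is $39,000. Whole-blood lines (Dora and Dayo) take $39,000 each; half-blood lines (Quilla) take $19,500 each.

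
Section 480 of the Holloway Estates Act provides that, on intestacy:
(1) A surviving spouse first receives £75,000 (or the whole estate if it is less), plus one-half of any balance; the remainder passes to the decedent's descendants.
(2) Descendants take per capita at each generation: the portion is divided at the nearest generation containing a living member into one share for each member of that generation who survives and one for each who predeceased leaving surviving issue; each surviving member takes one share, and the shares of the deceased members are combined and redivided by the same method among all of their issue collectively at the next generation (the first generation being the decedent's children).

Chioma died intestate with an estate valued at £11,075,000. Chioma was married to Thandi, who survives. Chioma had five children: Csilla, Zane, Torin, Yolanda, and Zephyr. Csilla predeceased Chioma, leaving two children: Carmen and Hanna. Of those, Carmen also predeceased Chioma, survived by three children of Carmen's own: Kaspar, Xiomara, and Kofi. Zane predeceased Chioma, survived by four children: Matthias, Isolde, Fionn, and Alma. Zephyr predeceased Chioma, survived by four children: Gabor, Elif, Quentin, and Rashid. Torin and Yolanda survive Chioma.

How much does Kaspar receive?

Kaspar receives £110,000.

Thandi first takes £75,000, leaving a balance of £11,000,000. Thandi then takes one-half of the balance (£5,500,000), for a total of £5,575,000. The remaining £5,500,000 passes to the descendants.
The descendants' portion (£5,500,000) is divided at the children's generation into 5 shares of £1,100,000. Torin and Yolanda each take £1,100,000. The 3 shares of the deceased (Csilla, Zane, and Zephyr) are combined into a pool of £3,300,000.
That pool (£3,300,000) is divided at the grandchildren's generation into 10 shares of £330,000. Hanna, Matthias, Isolde, Fionn, Alma, Gabor, Elif, Quentin, and Rashid each take £330,000. The remaining share for the deceased Carmen (£330,000) is carried to the next generation.
That pool (£330,000) is divided at the great-grandchildren's generation equally among Kaspar, Xiomara, and Kofi: £110,000 each.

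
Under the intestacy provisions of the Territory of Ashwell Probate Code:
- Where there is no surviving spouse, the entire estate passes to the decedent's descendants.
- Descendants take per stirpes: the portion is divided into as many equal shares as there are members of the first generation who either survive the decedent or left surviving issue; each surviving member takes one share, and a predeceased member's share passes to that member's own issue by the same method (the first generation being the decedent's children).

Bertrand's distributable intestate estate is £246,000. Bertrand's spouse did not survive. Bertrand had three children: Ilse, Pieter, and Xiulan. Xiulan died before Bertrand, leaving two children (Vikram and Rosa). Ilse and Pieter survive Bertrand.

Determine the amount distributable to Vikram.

The entire £246,000 passes to the descendants.
That amount (£246,000) is divided into 3 shares of £82,000: Ilse and Pieter each take £82,000; Xiulan's £82,000 share passes to Xiulan's issue.
Xiulan's share (£82,000) is divided into 2 shares of £41,000: Vikram and Rosa each take £41,000.

Vikram receives £41,000.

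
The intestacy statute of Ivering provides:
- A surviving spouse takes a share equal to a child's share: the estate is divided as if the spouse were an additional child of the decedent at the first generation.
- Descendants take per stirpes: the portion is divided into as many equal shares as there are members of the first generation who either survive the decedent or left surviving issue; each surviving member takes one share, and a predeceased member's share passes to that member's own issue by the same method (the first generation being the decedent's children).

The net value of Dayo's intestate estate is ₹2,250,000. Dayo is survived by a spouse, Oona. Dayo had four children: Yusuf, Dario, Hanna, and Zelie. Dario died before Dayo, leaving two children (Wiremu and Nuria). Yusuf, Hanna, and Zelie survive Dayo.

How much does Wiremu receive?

The spouse counts as an additional share at the children's level, so there are 5 primary shares of ₹450,000. Oona takes one such share (₹450,000).
The children's combined portion (₹1,800,000) is divided into 4 shares of ₹450,000: Yusuf, Hanna, and Zelie each take ₹450,000; Dario's ₹450,000 share passes to Dario's issue.
Dario's share (₹450,000) is divided into 2 shares of ₹225,000: Wiremu and Nuria each take ₹225,000.

Wiremu receives ₹225,000.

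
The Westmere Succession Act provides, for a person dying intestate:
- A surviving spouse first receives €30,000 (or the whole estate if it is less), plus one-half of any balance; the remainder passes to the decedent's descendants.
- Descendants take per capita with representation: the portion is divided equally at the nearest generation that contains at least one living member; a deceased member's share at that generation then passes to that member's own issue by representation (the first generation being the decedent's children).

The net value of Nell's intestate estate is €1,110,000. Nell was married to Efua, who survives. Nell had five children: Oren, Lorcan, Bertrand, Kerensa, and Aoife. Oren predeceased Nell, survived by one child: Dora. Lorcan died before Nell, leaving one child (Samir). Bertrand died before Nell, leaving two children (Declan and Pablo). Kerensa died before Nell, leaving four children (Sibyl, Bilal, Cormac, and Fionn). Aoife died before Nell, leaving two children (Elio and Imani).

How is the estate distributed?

Efua first takes €30,000, leaving a balance of €1,080,000. Efua then takes one-half of the balance (€540,000), for a total of €570,000. The remaining €540,000 passes to the descendants.
No child survives, so the initial division is made at the grandchildren's generation.
The descendants' portion (€540,000) is divided into 10 shares of €54,000: Dora, Samir, Declan, Pablo, Sibyl, Bilal, Cormac, Fionn, Elio, and Imani each take €54,000.

Efua: €570,000; Dora: €54,000; Samir: €54,000; Declan: €54,000; Pablo: €54,000; Sibyl: €54,000; Bilal: €54,000; Cormac: €54,000; Fionn: €54,000; Elio: €54,000; Imani: €54,000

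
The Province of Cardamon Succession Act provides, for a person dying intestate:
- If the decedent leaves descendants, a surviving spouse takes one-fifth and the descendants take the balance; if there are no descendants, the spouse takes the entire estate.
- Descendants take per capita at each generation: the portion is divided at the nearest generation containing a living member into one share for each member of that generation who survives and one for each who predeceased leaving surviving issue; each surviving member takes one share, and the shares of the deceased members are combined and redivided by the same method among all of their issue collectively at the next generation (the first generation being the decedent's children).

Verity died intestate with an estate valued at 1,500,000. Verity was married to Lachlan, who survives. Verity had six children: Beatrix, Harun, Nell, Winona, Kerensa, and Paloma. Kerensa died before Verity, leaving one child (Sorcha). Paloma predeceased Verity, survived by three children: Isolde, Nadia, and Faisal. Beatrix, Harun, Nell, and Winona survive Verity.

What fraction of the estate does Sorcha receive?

Lachlan takes one-fifth of 1,500,000 = 300,000. The remaining 1,200,000 passes to the descendants.
The descendants' portion (1,200,000) is divided at the children's generation into 6 shares of 200,000. Beatrix, Harun, Nell, and Winona each take 200,000. The 2 shares of the deceased (Kerensa and Paloma) are combined into a pool of 400,000.
That pool (400,000) is divided at the grandchildren's generation equally among Sorcha, Isolde, Nadia, and Faisal: 100,000 each.

Sorcha receives 1/15 of the estate.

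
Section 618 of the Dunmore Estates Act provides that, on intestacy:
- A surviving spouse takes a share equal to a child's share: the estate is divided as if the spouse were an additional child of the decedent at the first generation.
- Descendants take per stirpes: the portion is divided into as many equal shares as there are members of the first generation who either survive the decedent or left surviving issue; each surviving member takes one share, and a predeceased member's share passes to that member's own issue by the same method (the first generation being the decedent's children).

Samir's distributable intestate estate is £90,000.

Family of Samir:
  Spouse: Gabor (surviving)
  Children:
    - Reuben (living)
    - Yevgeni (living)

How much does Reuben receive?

Reuben receives £30,000.

The spouse counts as an additional share at the children's level, so there are 3 primary shares of £30,000. Gabor takes one such share (£30,000).
The children's combined portion (£60,000) is divided into 2 shares of £30,000: Reuben and Yevgeni each take £30,000.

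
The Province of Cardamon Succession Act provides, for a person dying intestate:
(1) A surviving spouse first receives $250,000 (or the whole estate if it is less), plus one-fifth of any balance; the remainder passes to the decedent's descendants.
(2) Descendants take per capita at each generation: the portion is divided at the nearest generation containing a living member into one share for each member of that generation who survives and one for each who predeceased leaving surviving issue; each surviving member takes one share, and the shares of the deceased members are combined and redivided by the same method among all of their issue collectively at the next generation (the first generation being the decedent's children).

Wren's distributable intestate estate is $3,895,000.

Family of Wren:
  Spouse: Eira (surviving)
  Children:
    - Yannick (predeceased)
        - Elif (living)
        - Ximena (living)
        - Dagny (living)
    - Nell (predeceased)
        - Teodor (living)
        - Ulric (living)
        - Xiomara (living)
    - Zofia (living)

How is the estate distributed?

Eira first takes $250,000, leaving a balance of $3,645,000. Eira then takes one-fifth of the balance ($729,000), for a total of $979,000. The remaining $2,916,000 passes to the descendants.
The descendants' portion ($2,916,000) is divided at the children's generation into 3 shares of $972,000. Zofia takes $972,000. The 2 shares of the deceased (Yannick and Nell) are combined into a pool of $1,944,000.
That pool ($1,944,000) is divided at the grandchildren's generation equally among Elif, Ximena, Dagny, Teodor, Ulric, and Xiomara: $324,000 each.

Eira: $979,000; Elif: $324,000; Ximena: $324,000; Dagny: $324,000; Teodor: $324,000; Ulric: $324,000; Xiomara: $324,000; Zofia: $972,000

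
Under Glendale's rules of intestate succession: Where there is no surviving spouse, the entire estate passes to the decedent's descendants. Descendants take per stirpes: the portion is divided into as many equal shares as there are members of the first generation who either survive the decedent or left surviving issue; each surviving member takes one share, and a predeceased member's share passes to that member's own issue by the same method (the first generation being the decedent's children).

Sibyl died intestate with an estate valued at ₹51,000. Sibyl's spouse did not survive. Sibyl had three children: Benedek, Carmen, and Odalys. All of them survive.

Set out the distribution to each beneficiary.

The entire ₹51,000 passes to the descendants.
That amount (₹51,000) is divided into 3 shares of ₹17,000: Benedek, Carmen, and Odalys each take ₹17,000.

Benedek: ₹17,000; Carmen: ₹17,000; Odalys: ₹17,000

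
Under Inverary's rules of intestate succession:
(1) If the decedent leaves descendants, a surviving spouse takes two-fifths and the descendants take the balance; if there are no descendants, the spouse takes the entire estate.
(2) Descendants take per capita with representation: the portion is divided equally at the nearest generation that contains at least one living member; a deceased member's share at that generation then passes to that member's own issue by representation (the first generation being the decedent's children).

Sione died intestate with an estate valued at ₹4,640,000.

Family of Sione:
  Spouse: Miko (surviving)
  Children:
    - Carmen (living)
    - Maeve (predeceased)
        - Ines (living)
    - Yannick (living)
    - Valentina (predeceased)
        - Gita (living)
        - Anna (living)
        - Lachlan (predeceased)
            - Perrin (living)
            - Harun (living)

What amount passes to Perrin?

Perrin receives ₹116,000.

Miko takes two-fifths of ₹4,640,000 = ₹1,856,000. The remaining ₹2,784,000 passes to the descendants.
The descendants' portion (₹2,784,000) is divided into 4 shares of ₹696,000: Carmen and Yannick each take ₹696,000; Maeve's ₹696,000 share passes to Maeve's issue; Valentina's ₹696,000 share passes to Valentina's issue.
Maeve's share (₹696,000) passes entirely to Ines.
Valentina's share (₹696,000) is divided into 3 shares of ₹232,000: Gita and Anna each take ₹232,000; Lachlan's ₹232,000 share passes to Lachlan's issue.
Lachlan's share (₹232,000) is divided into 2 shares of ₹116,000: Perrin and Harun each take ₹116,000.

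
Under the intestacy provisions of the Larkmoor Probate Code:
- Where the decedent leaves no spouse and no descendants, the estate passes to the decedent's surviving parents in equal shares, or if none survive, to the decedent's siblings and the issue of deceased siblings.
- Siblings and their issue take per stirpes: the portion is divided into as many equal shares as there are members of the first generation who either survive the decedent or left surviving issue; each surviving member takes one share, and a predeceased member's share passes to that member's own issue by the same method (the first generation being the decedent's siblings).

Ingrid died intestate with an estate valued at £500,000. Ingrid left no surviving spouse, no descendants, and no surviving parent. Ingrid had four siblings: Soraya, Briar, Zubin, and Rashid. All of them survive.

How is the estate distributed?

Soraya: £125,000; Briar: £125,000; Zubin: £125,000; Rashid: £125,000

The entire £500,000 passes to the siblings and their issue.
That amount (£500,000) is divided into 4 shares of £125,000: Soraya, Briar, Zubin, and Rashid each take £125,000.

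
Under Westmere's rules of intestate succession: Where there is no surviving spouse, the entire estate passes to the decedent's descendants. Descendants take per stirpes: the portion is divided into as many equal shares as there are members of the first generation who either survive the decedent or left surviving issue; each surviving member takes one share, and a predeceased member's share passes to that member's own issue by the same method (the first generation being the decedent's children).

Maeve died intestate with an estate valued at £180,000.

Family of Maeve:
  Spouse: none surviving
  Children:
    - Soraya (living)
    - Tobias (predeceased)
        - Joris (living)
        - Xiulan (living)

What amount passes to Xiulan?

The entire £180,000 passes to the descendants.
That amount (£180,000) is divided into 2 shares of £90,000: Soraya takes £90,000; Tobias's £90,000 share passes to Tobias's issue.
Tobias's share (£90,000) is divided into 2 shares of £45,000: Joris and Xiulan each take £45,000.

Xiulan receives £45,000.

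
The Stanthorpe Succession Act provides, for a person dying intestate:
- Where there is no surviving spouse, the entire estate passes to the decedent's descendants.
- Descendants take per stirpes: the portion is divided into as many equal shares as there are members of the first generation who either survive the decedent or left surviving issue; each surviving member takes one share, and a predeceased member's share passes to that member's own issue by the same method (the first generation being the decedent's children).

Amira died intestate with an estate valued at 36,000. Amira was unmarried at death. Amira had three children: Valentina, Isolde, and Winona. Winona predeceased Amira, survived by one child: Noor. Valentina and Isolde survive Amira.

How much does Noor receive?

Noor receives 12,000.

The entire 36,000 passes to the descendants.
That amount (36,000) is divided into 3 shares of 12,000: Valentina and Isolde each take 12,000; Winona's 12,000 share passes to Winona's issue.
Winona's share (12,000) passes entirely to Noor.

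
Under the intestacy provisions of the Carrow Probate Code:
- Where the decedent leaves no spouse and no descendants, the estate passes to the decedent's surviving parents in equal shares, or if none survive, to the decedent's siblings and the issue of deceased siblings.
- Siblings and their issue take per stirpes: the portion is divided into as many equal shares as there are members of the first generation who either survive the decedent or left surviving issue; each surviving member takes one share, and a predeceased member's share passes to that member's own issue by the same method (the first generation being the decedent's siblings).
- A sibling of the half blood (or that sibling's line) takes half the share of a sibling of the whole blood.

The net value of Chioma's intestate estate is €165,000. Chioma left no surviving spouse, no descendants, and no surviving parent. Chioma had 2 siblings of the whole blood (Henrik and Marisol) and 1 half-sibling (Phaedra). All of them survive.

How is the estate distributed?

The entire €165,000 passes to the siblings and their issue.
Counting each half-blood sibling's line as half a unit, there are 5/2 units in €165,000, so one unit is €66,000. Whole-blood lines (Henrik and Marisol) take €66,000 each; half-blood lines (Phaedra) take €33,000 each.

Phaedra: €33,000; Henrik: €66,000; Marisol: €66,000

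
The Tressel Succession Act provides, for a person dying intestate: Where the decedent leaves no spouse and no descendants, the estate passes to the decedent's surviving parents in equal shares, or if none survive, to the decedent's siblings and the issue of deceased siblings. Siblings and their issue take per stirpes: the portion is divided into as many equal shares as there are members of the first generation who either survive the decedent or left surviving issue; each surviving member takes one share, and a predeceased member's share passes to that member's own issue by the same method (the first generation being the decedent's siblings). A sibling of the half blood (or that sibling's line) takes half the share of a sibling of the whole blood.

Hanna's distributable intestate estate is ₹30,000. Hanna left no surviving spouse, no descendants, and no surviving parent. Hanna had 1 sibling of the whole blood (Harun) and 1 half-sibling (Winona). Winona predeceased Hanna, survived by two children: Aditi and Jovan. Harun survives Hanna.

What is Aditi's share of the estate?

Aditi receives ₹5,000.

The entire ₹30,000 passes to the siblings and their issue.
Counting each half-blood sibling's line as half a unit, there are 3/2 units in ₹30,000, so one unit is ₹20,000. Whole-blood lines (Harun) take ₹20,000 each; half-blood lines (Winona) take ₹10,000 each.
Winona's share (₹10,000) is divided into 2 shares of ₹5,000: Aditi and Jovan each take ₹5,000.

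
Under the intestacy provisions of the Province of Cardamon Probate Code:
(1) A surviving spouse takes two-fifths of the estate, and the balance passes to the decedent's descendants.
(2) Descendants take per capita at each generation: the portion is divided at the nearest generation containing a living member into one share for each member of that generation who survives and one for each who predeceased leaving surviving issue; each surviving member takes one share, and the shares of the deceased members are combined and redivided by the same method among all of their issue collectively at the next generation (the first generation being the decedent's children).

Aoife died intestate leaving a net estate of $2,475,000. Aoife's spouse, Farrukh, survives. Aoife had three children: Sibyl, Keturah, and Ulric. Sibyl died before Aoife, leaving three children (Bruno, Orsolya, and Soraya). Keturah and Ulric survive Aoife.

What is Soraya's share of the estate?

Soraya receives $165,000.

Farrukh takes two-fifths of $2,475,000 = $990,000. The remaining $1,485,000 passes to the descendants.
The descendants' portion ($1,485,000) is divided at the children's generation into 3 shares of $495,000. Keturah and Ulric each take $495,000. The remaining share for the deceased Sibyl ($495,000) is carried to the next generation.
That pool ($495,000) is divided at the grandchildren's generation equally among Bruno, Orsolya, and Soraya: $165,000 each.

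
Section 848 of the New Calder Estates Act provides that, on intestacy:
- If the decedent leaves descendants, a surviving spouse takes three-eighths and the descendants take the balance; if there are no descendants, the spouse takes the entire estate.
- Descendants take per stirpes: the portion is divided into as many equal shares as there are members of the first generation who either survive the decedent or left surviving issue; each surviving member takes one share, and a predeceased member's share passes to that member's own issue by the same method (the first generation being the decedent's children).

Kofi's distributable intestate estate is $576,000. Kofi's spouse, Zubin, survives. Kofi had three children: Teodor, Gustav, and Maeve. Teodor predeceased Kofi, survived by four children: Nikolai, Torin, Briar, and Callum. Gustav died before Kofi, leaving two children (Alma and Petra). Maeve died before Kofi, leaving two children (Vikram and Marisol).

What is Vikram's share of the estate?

Vikram receives $60,000.

Zubin takes three-eighths of $576,000 = $216,000. The remaining $360,000 passes to the descendants.
The descendants' portion ($360,000) is divided into 3 shares of $120,000: Teodor's $120,000 share passes to Teodor's issue; Gustav's $120,000 share passes to Gustav's issue; Maeve's $120,000 share passes to Maeve's issue.
Teodor's share ($120,000) is divided into 4 shares of $30,000: Nikolai, Torin, Briar, and Callum each take $30,000.
Gustav's share ($120,000) is divided into 2 shares of $60,000: Alma and Petra each take $60,000.
Maeve's share ($120,000) is divided into 2 shares of $60,000: Vikram and Marisol each take $60,000.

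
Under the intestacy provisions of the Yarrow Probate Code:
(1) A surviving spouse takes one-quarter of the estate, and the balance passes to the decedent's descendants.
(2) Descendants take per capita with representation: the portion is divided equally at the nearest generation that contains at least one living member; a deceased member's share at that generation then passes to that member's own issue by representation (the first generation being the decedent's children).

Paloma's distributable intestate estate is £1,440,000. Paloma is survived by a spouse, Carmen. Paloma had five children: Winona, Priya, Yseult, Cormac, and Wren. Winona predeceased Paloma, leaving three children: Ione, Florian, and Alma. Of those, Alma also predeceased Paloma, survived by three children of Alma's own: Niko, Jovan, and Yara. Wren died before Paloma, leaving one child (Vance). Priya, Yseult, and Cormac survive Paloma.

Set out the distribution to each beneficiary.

Carmen: £360,000; Ione: £72,000; Florian: £72,000; Niko: £24,000; Jovan: £24,000; Yara: £24,000; Priya: £216,000; Yseult: £216,000; Cormac: £216,000; Vance: £216,000

Carmen takes one-quarter of £1,440,000 = £360,000. The remaining £1,080,000 passes to the descendants.
The descendants' portion (£1,080,000) is divided into 5 shares of £216,000: Priya, Yseult, and Cormac each take £216,000; Winona's £216,000 share passes to Winona's issue; Wren's £216,000 share passes to Wren's issue.
Winona's share (£216,000) is divided into 3 shares of £72,000: Ione and Florian each take £72,000; Alma's £72,000 share passes to Alma's issue.
Alma's share (£72,000) is divided into 3 shares of £24,000: Niko, Jovan, and Yara each take £24,000.
Wren's share (£216,000) passes entirely to Vance.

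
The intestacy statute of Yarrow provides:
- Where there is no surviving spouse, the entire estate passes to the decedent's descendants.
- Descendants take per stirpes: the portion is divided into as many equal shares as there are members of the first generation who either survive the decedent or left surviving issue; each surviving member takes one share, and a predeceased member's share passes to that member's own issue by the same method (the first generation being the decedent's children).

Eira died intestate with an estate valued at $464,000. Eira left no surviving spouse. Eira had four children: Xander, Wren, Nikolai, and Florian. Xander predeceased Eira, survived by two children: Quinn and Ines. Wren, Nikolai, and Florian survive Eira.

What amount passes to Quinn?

The entire $464,000 passes to the descendants.
That amount ($464,000) is divided into 4 shares of $116,000: Wren, Nikolai, and Florian each take $116,000; Xander's $116,000 share passes to Xander's issue.
Xander's share ($116,000) is divided into 2 shares of $58,000: Quinn and Ines each take $58,000.

Quinn receives $58,000.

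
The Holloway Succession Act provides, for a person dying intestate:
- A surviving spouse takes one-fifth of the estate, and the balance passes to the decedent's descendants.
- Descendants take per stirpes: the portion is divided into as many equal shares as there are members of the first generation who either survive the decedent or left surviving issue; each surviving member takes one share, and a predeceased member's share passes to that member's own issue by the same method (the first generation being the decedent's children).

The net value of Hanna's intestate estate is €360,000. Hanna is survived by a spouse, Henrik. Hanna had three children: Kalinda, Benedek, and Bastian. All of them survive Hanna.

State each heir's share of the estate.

Henrik: €72,000; Kalinda: €96,000; Benedek: €96,000; Bastian: €96,000

Henrik takes one-fifth of €360,000 = €72,000. The remaining €288,000 passes to the descendants.
The descendants' portion (€288,000) is divided into 3 shares of €96,000: Kalinda, Benedek, and Bastian each take €96,000.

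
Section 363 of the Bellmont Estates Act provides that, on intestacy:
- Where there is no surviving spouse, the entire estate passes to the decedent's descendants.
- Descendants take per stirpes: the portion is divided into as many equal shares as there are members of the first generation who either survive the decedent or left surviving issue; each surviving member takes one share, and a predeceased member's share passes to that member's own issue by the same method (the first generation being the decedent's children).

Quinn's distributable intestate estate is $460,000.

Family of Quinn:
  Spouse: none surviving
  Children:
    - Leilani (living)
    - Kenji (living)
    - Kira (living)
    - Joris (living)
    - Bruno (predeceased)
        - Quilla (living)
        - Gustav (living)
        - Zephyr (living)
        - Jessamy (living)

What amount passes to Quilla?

The entire $460,000 passes to the descendants.
That amount ($460,000) is divided into 5 shares of $92,000: Leilani, Kenji, Kira, and Joris each take $92,000; Bruno's $92,000 share passes to Bruno's issue.
Bruno's share ($92,000) is divided into 4 shares of $23,000: Quilla, Gustav, Zephyr, and Jessamy each take $23,000.

Quilla receives $23,000.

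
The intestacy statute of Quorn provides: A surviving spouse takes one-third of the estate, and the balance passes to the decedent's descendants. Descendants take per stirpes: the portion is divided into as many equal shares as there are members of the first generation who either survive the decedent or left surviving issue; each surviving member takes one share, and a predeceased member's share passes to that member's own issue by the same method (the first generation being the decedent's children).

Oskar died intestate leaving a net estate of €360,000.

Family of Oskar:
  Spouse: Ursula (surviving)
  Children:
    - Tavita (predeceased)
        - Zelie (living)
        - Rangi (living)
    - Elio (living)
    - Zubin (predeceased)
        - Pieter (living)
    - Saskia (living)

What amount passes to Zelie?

Zelie receives €30,000.

Ursula takes one-third of €360,000 = €120,000. The remaining €240,000 passes to the descendants.
The descendants' portion (€240,000) is divided into 4 shares of €60,000: Elio and Saskia each take €60,000; Tavita's €60,000 share passes to Tavita's issue; Zubin's €60,000 share passes to Zubin's issue.
Tavita's share (€60,000) is divided into 2 shares of €30,000: Zelie and Rangi each take €30,000.
Zubin's share (€60,000) passes entirely to Pieter.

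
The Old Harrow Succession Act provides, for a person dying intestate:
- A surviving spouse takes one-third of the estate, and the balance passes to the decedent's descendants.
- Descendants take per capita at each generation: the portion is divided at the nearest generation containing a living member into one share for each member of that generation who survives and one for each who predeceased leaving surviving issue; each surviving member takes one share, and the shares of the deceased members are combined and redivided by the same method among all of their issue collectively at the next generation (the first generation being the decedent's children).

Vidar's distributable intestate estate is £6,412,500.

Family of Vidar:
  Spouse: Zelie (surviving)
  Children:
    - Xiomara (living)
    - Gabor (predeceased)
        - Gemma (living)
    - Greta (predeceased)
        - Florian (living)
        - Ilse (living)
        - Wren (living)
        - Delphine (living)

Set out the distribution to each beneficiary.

Zelie takes one-third of £6,412,500 = £2,137,500. The remaining £4,275,000 passes to the descendants.
The descendants' portion (£4,275,000) is divided at the children's generation into 3 shares of £1,425,000. Xiomara takes £1,425,000. The 2 shares of the deceased (Gabor and Greta) are combined into a pool of £2,850,000.
That pool (£2,850,000) is divided at the grandchildren's generation equally among Gemma, Florian, Ilse, Wren, and Delphine: £570,000 each.

Zelie: £2,137,500; Xiomara: £1,425,000; Gemma: £570,000; Florian: £570,000; Ilse: £570,000; Wren: £570,000; Delphine: £570,000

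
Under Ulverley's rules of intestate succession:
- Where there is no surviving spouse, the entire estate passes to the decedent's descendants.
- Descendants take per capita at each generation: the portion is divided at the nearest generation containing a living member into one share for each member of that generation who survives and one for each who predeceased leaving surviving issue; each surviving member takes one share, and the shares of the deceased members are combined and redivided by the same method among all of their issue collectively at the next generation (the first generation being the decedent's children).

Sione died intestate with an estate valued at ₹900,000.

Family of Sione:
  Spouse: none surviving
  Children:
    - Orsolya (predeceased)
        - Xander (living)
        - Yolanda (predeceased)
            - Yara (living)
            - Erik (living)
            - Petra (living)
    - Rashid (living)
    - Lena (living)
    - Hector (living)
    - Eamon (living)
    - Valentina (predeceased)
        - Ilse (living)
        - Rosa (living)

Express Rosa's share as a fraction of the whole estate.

The entire ₹900,000 passes to the descendants.
That amount (₹900,000) is divided at the children's generation into 6 shares of ₹150,000. Rashid, Lena, Hector, and Eamon each take ₹150,000. The 2 shares of the deceased (Orsolya and Valentina) are combined into a pool of ₹300,000.
That pool (₹300,000) is divided at the grandchildren's generation into 4 shares of ₹75,000. Xander, Ilse, and Rosa each take ₹75,000. The remaining share for the deceased Yolanda (₹75,000) is carried to the next generation.
That pool (₹75,000) is divided at the great-grandchildren's generation equally among Yara, Erik, and Petra: ₹25,000 each.

Rosa receives 1/12 of the estate.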